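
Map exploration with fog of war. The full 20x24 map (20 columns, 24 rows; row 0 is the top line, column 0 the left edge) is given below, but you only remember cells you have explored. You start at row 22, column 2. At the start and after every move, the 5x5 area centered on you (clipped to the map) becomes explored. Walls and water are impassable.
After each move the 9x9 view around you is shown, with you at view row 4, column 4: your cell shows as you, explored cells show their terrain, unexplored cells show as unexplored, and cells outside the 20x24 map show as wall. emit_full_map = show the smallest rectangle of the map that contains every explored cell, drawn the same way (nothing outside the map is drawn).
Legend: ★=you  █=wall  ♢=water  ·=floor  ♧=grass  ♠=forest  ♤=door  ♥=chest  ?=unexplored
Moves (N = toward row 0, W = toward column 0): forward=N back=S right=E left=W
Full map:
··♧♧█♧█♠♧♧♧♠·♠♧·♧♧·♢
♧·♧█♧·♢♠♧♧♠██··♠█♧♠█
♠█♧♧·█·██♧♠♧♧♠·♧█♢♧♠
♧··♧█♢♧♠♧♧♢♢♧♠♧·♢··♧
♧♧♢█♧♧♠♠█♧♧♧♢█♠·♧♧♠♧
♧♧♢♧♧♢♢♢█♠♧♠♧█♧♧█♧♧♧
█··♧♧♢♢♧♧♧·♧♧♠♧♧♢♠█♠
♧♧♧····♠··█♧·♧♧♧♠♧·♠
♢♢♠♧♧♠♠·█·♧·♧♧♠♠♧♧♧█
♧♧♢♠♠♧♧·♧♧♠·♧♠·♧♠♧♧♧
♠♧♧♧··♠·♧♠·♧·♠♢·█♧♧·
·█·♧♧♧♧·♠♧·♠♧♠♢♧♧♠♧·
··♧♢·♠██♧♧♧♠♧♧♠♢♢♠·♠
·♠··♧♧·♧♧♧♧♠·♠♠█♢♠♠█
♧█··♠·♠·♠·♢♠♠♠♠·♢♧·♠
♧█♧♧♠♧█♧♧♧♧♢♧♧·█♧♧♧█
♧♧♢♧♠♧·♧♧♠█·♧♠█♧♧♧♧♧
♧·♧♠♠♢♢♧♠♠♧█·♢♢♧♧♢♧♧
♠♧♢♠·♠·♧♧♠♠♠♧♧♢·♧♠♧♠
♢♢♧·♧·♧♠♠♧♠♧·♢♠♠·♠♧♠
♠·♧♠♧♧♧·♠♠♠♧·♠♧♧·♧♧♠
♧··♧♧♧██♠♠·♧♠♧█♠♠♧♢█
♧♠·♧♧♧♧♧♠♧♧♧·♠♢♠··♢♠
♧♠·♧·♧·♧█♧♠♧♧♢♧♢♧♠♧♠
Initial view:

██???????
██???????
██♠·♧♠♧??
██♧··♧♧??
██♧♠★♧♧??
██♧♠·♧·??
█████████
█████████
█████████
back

██???????
██♠·♧♠♧??
██♧··♧♧??
██♧♠·♧♧??
██♧♠★♧·??
█████████
█████████
█████████
█████████

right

█????????
█♠·♧♠♧???
█♧··♧♧♧??
█♧♠·♧♧♧??
█♧♠·★·♧??
█████████
█████████
█████████
█████████

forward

█????????
█????????
█♠·♧♠♧♧??
█♧··♧♧♧??
█♧♠·★♧♧??
█♧♠·♧·♧??
█████████
█████████
█████████

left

██???????
██???????
██♠·♧♠♧♧?
██♧··♧♧♧?
██♧♠★♧♧♧?
██♧♠·♧·♧?
█████████
█████████
█████████

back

██???????
██♠·♧♠♧♧?
██♧··♧♧♧?
██♧♠·♧♧♧?
██♧♠★♧·♧?
█████████
█████████
█████████
█████████

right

█????????
█♠·♧♠♧♧??
█♧··♧♧♧??
█♧♠·♧♧♧??
█♧♠·★·♧??
█████████
█████████
█████████
█████████

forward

█????????
█????????
█♠·♧♠♧♧??
█♧··♧♧♧??
█♧♠·★♧♧??
█♧♠·♧·♧??
█████████
█████████
█████████

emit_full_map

♠·♧♠♧♧
♧··♧♧♧
♧♠·★♧♧
♧♠·♧·♧

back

█????????
█♠·♧♠♧♧??
█♧··♧♧♧??
█♧♠·♧♧♧??
█♧♠·★·♧??
█████████
█████████
█████████
█████████

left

██???????
██♠·♧♠♧♧?
██♧··♧♧♧?
██♧♠·♧♧♧?
██♧♠★♧·♧?
█████████
█████████
█████████
█████████

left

███??????
███♠·♧♠♧♧
███♧··♧♧♧
███♧♠·♧♧♧
███♧★·♧·♧
█████████
█████████
█████████
█████████


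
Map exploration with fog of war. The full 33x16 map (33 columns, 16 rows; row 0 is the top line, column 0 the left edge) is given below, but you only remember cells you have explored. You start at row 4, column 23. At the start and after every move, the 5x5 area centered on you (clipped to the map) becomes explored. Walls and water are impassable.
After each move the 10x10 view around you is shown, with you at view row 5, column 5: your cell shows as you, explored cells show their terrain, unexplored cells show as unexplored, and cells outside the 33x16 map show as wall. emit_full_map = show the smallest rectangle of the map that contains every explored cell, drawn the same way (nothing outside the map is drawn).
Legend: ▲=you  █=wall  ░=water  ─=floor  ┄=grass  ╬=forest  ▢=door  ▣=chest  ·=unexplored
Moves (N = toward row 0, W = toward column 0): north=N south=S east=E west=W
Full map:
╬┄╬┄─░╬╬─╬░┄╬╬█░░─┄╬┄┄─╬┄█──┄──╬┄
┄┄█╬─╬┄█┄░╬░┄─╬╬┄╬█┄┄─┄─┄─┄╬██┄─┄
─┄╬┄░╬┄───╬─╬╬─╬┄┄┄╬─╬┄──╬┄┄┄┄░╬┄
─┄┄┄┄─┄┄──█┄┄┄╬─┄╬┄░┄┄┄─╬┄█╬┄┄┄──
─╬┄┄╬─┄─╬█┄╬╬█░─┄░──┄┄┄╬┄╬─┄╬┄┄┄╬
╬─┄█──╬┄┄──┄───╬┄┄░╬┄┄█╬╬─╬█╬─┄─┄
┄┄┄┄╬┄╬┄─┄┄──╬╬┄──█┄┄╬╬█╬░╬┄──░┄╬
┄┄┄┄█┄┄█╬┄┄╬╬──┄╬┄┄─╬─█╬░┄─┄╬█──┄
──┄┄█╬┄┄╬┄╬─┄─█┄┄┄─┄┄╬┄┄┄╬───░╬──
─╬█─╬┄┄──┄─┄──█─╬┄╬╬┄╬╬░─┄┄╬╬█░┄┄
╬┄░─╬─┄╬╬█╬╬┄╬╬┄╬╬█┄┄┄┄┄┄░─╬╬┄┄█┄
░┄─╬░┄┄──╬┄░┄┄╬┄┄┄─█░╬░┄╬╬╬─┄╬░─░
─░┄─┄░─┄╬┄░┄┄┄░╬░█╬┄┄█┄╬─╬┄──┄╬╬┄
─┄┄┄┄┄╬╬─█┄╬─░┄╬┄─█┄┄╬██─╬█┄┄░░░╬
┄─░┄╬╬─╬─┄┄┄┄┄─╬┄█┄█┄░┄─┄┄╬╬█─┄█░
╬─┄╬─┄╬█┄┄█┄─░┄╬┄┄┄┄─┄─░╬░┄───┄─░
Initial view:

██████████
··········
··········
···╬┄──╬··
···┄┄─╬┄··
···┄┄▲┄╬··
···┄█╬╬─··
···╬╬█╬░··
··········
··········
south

··········
··········
···╬┄──╬··
···┄┄─╬┄··
···┄┄╬┄╬··
···┄█▲╬─··
···╬╬█╬░··
···─█╬░┄··
··········
··········

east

··········
··········
··╬┄──╬···
··┄┄─╬┄█··
··┄┄╬┄╬─··
··┄█╬▲─╬··
··╬╬█╬░╬··
··─█╬░┄─··
··········
··········

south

··········
··╬┄──╬···
··┄┄─╬┄█··
··┄┄╬┄╬─··
··┄█╬╬─╬··
··╬╬█▲░╬··
··─█╬░┄─··
···┄┄┄╬─··
··········
··········

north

··········
··········
··╬┄──╬···
··┄┄─╬┄█··
··┄┄╬┄╬─··
··┄█╬▲─╬··
··╬╬█╬░╬··
··─█╬░┄─··
···┄┄┄╬─··
··········

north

██████████
··········
··········
··╬┄──╬┄··
··┄┄─╬┄█··
··┄┄╬▲╬─··
··┄█╬╬─╬··
··╬╬█╬░╬··
··─█╬░┄─··
···┄┄┄╬─··

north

██████████
██████████
··········
···┄─┄─┄··
··╬┄──╬┄··
··┄┄─▲┄█··
··┄┄╬┄╬─··
··┄█╬╬─╬··
··╬╬█╬░╬··
··─█╬░┄─··

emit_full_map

·┄─┄─┄
╬┄──╬┄
┄┄─▲┄█
┄┄╬┄╬─
┄█╬╬─╬
╬╬█╬░╬
─█╬░┄─
·┄┄┄╬─

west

██████████
██████████
··········
···─┄─┄─┄·
···╬┄──╬┄·
···┄┄▲╬┄█·
···┄┄╬┄╬─·
···┄█╬╬─╬·
···╬╬█╬░╬·
···─█╬░┄─·

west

██████████
██████████
··········
···┄─┄─┄─┄
···─╬┄──╬┄
···┄┄▲─╬┄█
···┄┄┄╬┄╬─
···┄┄█╬╬─╬
····╬╬█╬░╬
····─█╬░┄─

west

██████████
██████████
··········
···┄┄─┄─┄─
···╬─╬┄──╬
···░┄▲┄─╬┄
···─┄┄┄╬┄╬
···╬┄┄█╬╬─
·····╬╬█╬░
·····─█╬░┄

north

██████████
██████████
██████████
···╬┄┄─╬··
···┄┄─┄─┄─
···╬─▲┄──╬
···░┄┄┄─╬┄
···─┄┄┄╬┄╬
···╬┄┄█╬╬─
·····╬╬█╬░

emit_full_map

╬┄┄─╬···
┄┄─┄─┄─┄
╬─▲┄──╬┄
░┄┄┄─╬┄█
─┄┄┄╬┄╬─
╬┄┄█╬╬─╬
··╬╬█╬░╬
··─█╬░┄─
···┄┄┄╬─

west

██████████
██████████
██████████
···┄╬┄┄─╬·
···█┄┄─┄─┄
···┄╬▲╬┄──
···┄░┄┄┄─╬
···──┄┄┄╬┄
····╬┄┄█╬╬
······╬╬█╬

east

██████████
██████████
██████████
··┄╬┄┄─╬··
··█┄┄─┄─┄─
··┄╬─▲┄──╬
··┄░┄┄┄─╬┄
··──┄┄┄╬┄╬
···╬┄┄█╬╬─
·····╬╬█╬░

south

██████████
██████████
··┄╬┄┄─╬··
··█┄┄─┄─┄─
··┄╬─╬┄──╬
··┄░┄▲┄─╬┄
··──┄┄┄╬┄╬
···╬┄┄█╬╬─
·····╬╬█╬░
·····─█╬░┄

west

██████████
██████████
···┄╬┄┄─╬·
···█┄┄─┄─┄
···┄╬─╬┄──
···┄░▲┄┄─╬
···──┄┄┄╬┄
···░╬┄┄█╬╬
······╬╬█╬
······─█╬░

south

██████████
···┄╬┄┄─╬·
···█┄┄─┄─┄
···┄╬─╬┄──
···┄░┄┄┄─╬
···──▲┄┄╬┄
···░╬┄┄█╬╬
···█┄┄╬╬█╬
······─█╬░
·······┄┄┄

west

██████████
····┄╬┄┄─╬
····█┄┄─┄─
···┄┄╬─╬┄─
···╬┄░┄┄┄─
···░─▲┄┄┄╬
···┄░╬┄┄█╬
···─█┄┄╬╬█
·······─█╬
········┄┄

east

██████████
···┄╬┄┄─╬·
···█┄┄─┄─┄
··┄┄╬─╬┄──
··╬┄░┄┄┄─╬
··░──▲┄┄╬┄
··┄░╬┄┄█╬╬
··─█┄┄╬╬█╬
······─█╬░
·······┄┄┄

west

██████████
····┄╬┄┄─╬
····█┄┄─┄─
···┄┄╬─╬┄─
···╬┄░┄┄┄─
···░─▲┄┄┄╬
···┄░╬┄┄█╬
···─█┄┄╬╬█
·······─█╬
········┄┄

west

██████████
·····┄╬┄┄─
·····█┄┄─┄
···┄┄┄╬─╬┄
···┄╬┄░┄┄┄
···┄░▲─┄┄┄
···┄┄░╬┄┄█
···──█┄┄╬╬
········─█
·········┄

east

██████████
····┄╬┄┄─╬
····█┄┄─┄─
··┄┄┄╬─╬┄─
··┄╬┄░┄┄┄─
··┄░─▲┄┄┄╬
··┄┄░╬┄┄█╬
··──█┄┄╬╬█
·······─█╬
········┄┄

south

····┄╬┄┄─╬
····█┄┄─┄─
··┄┄┄╬─╬┄─
··┄╬┄░┄┄┄─
··┄░──┄┄┄╬
··┄┄░▲┄┄█╬
··──█┄┄╬╬█
···┄┄─╬─█╬
········┄┄
··········

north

██████████
····┄╬┄┄─╬
····█┄┄─┄─
··┄┄┄╬─╬┄─
··┄╬┄░┄┄┄─
··┄░─▲┄┄┄╬
··┄┄░╬┄┄█╬
··──█┄┄╬╬█
···┄┄─╬─█╬
········┄┄

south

····┄╬┄┄─╬
····█┄┄─┄─
··┄┄┄╬─╬┄─
··┄╬┄░┄┄┄─
··┄░──┄┄┄╬
··┄┄░▲┄┄█╬
··──█┄┄╬╬█
···┄┄─╬─█╬
········┄┄
··········

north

██████████
····┄╬┄┄─╬
····█┄┄─┄─
··┄┄┄╬─╬┄─
··┄╬┄░┄┄┄─
··┄░─▲┄┄┄╬
··┄┄░╬┄┄█╬
··──█┄┄╬╬█
···┄┄─╬─█╬
········┄┄

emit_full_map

··┄╬┄┄─╬···
··█┄┄─┄─┄─┄
┄┄┄╬─╬┄──╬┄
┄╬┄░┄┄┄─╬┄█
┄░─▲┄┄┄╬┄╬─
┄┄░╬┄┄█╬╬─╬
──█┄┄╬╬█╬░╬
·┄┄─╬─█╬░┄─
······┄┄┄╬─


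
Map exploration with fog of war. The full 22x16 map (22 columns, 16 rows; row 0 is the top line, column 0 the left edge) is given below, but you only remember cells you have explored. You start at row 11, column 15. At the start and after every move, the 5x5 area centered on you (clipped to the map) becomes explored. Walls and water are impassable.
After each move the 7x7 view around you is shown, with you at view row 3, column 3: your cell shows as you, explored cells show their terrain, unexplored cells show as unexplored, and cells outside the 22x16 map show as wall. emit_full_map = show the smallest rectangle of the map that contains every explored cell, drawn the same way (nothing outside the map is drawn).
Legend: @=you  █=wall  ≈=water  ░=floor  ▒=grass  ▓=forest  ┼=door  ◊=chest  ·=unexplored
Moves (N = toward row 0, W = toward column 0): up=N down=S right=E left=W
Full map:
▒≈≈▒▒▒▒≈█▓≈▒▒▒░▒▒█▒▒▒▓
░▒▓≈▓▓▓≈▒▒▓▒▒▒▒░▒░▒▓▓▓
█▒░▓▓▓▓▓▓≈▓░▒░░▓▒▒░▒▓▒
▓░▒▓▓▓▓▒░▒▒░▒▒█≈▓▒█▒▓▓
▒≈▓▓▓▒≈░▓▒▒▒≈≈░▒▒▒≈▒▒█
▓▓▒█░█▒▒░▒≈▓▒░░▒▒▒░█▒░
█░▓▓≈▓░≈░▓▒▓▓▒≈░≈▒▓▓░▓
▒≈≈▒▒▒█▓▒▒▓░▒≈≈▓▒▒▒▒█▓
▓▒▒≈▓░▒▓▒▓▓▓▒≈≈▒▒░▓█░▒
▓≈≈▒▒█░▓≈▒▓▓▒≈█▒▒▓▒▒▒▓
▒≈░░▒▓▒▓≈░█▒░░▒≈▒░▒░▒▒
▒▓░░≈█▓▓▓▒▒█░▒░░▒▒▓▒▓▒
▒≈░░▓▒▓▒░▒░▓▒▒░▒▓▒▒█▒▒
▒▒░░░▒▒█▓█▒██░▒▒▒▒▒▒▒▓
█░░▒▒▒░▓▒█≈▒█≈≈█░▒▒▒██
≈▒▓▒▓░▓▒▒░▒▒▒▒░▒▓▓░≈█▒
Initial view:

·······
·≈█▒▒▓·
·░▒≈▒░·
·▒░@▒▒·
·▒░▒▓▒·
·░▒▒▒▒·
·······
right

·······
≈█▒▒▓▒·
░▒≈▒░▒·
▒░░@▒▓·
▒░▒▓▒▒·
░▒▒▒▒▒·
·······

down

≈█▒▒▓▒·
░▒≈▒░▒·
▒░░▒▒▓·
▒░▒@▒▒·
░▒▒▒▒▒·
·≈█░▒▒·
·······

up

·······
≈█▒▒▓▒·
░▒≈▒░▒·
▒░░@▒▓·
▒░▒▓▒▒·
░▒▒▒▒▒·
·≈█░▒▒·

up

·······
·≈▒▒░▓·
≈█▒▒▓▒·
░▒≈@░▒·
▒░░▒▒▓·
▒░▒▓▒▒·
░▒▒▒▒▒·

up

·······
·≈▓▒▒▒·
·≈▒▒░▓·
≈█▒@▓▒·
░▒≈▒░▒·
▒░░▒▒▓·
▒░▒▓▒▒·

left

·······
·≈≈▓▒▒▒
·≈≈▒▒░▓
·≈█@▒▓▒
·░▒≈▒░▒
·▒░░▒▒▓
·▒░▒▓▒▒

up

·······
·▒≈░≈▒·
·≈≈▓▒▒▒
·≈≈@▒░▓
·≈█▒▒▓▒
·░▒≈▒░▒
·▒░░▒▒▓

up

·······
·░░▒▒▒·
·▒≈░≈▒·
·≈≈@▒▒▒
·≈≈▒▒░▓
·≈█▒▒▓▒
·░▒≈▒░▒

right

·······
░░▒▒▒░·
▒≈░≈▒▓·
≈≈▓@▒▒·
≈≈▒▒░▓·
≈█▒▒▓▒·
░▒≈▒░▒·

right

·······
░▒▒▒░█·
≈░≈▒▓▓·
≈▓▒@▒▒·
≈▒▒░▓█·
█▒▒▓▒▒·
▒≈▒░▒··

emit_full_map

░░▒▒▒░█
▒≈░≈▒▓▓
≈≈▓▒@▒▒
≈≈▒▒░▓█
≈█▒▒▓▒▒
░▒≈▒░▒·
▒░░▒▒▓·
▒░▒▓▒▒·
░▒▒▒▒▒·
·≈█░▒▒·

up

·······
·▒▒▒≈▒·
░▒▒▒░█·
≈░≈@▓▓·
≈▓▒▒▒▒·
≈▒▒░▓█·
█▒▒▓▒▒·

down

·▒▒▒≈▒·
░▒▒▒░█·
≈░≈▒▓▓·
≈▓▒@▒▒·
≈▒▒░▓█·
█▒▒▓▒▒·
▒≈▒░▒··

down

░▒▒▒░█·
≈░≈▒▓▓·
≈▓▒▒▒▒·
≈▒▒@▓█·
█▒▒▓▒▒·
▒≈▒░▒░·
░░▒▒▓··

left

░░▒▒▒░█
▒≈░≈▒▓▓
≈≈▓▒▒▒▒
≈≈▒@░▓█
≈█▒▒▓▒▒
░▒≈▒░▒░
▒░░▒▒▓·

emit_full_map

··▒▒▒≈▒
░░▒▒▒░█
▒≈░≈▒▓▓
≈≈▓▒▒▒▒
≈≈▒@░▓█
≈█▒▒▓▒▒
░▒≈▒░▒░
▒░░▒▒▓·
▒░▒▓▒▒·
░▒▒▒▒▒·
·≈█░▒▒·

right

░▒▒▒░█·
≈░≈▒▓▓·
≈▓▒▒▒▒·
≈▒▒@▓█·
█▒▒▓▒▒·
▒≈▒░▒░·
░░▒▒▓··

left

░░▒▒▒░█
▒≈░≈▒▓▓
≈≈▓▒▒▒▒
≈≈▒@░▓█
≈█▒▒▓▒▒
░▒≈▒░▒░
▒░░▒▒▓·

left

·░░▒▒▒░
·▒≈░≈▒▓
·≈≈▓▒▒▒
·≈≈@▒░▓
·≈█▒▒▓▒
·░▒≈▒░▒
·▒░░▒▒▓


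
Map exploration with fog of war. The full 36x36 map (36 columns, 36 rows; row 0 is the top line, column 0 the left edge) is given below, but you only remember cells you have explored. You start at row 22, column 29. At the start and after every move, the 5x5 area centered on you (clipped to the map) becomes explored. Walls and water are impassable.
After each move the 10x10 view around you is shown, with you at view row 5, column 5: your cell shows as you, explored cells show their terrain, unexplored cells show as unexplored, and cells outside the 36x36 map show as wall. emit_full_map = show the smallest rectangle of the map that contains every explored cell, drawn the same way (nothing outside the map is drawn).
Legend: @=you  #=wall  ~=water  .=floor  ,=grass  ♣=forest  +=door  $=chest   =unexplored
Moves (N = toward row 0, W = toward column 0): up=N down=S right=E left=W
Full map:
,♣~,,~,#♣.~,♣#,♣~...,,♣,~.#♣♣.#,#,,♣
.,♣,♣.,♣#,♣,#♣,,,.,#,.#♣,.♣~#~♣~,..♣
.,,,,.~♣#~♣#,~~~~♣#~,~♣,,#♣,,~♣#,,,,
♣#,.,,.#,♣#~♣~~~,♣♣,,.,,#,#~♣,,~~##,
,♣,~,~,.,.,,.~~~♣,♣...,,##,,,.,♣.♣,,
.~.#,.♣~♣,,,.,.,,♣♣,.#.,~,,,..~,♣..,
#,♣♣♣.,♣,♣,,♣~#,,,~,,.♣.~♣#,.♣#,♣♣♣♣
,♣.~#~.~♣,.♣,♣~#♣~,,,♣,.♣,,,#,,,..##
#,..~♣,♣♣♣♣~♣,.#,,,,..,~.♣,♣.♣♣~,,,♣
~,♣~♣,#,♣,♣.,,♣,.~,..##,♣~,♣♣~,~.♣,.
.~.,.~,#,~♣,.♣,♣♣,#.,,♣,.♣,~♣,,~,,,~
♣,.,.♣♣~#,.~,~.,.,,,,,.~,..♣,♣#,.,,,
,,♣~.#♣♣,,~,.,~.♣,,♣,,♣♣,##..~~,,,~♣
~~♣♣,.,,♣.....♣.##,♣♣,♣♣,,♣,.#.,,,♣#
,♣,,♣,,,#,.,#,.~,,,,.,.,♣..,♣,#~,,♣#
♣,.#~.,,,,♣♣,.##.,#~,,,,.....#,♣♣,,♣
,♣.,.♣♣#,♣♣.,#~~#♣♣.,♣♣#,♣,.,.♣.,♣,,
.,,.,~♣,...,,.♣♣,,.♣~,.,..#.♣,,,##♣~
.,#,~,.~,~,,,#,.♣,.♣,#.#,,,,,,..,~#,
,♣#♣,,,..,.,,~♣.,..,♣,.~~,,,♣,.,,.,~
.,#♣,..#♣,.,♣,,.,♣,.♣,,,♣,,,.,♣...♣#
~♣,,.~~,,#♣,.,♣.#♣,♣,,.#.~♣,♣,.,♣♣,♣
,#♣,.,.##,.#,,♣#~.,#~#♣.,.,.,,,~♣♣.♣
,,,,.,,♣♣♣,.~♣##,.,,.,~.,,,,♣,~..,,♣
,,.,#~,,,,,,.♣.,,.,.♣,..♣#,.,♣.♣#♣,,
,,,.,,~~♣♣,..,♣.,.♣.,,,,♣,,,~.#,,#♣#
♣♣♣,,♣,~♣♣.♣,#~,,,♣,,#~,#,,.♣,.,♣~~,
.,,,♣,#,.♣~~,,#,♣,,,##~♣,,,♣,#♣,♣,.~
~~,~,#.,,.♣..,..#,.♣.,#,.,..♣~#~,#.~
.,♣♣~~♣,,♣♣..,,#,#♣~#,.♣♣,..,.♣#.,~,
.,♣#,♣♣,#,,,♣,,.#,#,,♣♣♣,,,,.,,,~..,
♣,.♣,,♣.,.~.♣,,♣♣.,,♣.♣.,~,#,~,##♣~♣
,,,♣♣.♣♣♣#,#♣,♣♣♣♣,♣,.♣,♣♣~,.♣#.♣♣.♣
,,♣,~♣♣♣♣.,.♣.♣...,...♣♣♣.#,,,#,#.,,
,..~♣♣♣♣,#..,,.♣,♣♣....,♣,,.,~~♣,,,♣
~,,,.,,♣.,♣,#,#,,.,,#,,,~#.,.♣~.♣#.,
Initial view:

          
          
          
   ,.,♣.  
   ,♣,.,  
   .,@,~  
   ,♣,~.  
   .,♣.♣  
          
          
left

          
          
          
   ,,.,♣. 
   ♣,♣,., 
   ,.@,,~ 
   ,,♣,~. 
   ,.,♣.♣ 
          
          

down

          
          
   ,,.,♣. 
   ♣,♣,., 
   ,.,,,~ 
   ,,@,~. 
   ,.,♣.♣ 
   ,,~.#  
          
          

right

          
          
  ,,.,♣.  
  ♣,♣,.,  
  ,.,,,~  
  ,,♣@~.  
  ,.,♣.♣  
  ,,~.#,  
          
          

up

          
          
          
  ,,.,♣.  
  ♣,♣,.,  
  ,.,@,~  
  ,,♣,~.  
  ,.,♣.♣  
  ,,~.#,  
          

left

          
          
          
   ,,.,♣. 
   ♣,♣,., 
   ,.@,,~ 
   ,,♣,~. 
   ,.,♣.♣ 
   ,,~.#, 
          

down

          
          
   ,,.,♣. 
   ♣,♣,., 
   ,.,,,~ 
   ,,@,~. 
   ,.,♣.♣ 
   ,,~.#, 
          
          

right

          
          
  ,,.,♣.  
  ♣,♣,.,  
  ,.,,,~  
  ,,♣@~.  
  ,.,♣.♣  
  ,,~.#,  
          
          

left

          
          
   ,,.,♣. 
   ♣,♣,., 
   ,.,,,~ 
   ,,@,~. 
   ,.,♣.♣ 
   ,,~.#, 
          
          


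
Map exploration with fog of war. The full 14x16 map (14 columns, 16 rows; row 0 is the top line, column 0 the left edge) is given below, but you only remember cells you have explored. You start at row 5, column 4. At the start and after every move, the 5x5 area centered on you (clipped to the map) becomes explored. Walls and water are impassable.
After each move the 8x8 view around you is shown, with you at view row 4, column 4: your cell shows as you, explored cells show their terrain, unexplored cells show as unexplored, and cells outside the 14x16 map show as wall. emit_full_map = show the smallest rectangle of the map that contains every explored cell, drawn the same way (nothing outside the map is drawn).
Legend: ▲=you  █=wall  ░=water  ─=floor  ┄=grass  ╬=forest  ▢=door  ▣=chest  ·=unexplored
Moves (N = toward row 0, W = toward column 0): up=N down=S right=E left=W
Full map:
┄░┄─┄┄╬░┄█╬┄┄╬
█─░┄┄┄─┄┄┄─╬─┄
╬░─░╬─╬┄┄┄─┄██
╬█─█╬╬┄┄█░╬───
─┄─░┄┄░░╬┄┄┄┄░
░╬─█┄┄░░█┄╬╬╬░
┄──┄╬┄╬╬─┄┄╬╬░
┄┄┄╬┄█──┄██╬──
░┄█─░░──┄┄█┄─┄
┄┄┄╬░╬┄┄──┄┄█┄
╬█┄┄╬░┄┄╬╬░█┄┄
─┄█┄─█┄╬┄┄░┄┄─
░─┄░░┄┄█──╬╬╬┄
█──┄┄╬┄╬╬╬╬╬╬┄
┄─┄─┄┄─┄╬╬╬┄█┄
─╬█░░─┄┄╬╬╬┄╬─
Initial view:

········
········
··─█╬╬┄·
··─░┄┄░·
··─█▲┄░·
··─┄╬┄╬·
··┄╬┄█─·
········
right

········
········
·─█╬╬┄┄·
·─░┄┄░░·
·─█┄▲░░·
·─┄╬┄╬╬·
·┄╬┄█──·
········

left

········
········
··─█╬╬┄┄
··─░┄┄░░
··─█▲┄░░
··─┄╬┄╬╬
··┄╬┄█──
········

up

········
········
··─░╬─╬·
··─█╬╬┄┄
··─░▲┄░░
··─█┄┄░░
··─┄╬┄╬╬
··┄╬┄█──

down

········
··─░╬─╬·
··─█╬╬┄┄
··─░┄┄░░
··─█▲┄░░
··─┄╬┄╬╬
··┄╬┄█──
········

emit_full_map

─░╬─╬·
─█╬╬┄┄
─░┄┄░░
─█▲┄░░
─┄╬┄╬╬
┄╬┄█──

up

········
········
··─░╬─╬·
··─█╬╬┄┄
··─░▲┄░░
··─█┄┄░░
··─┄╬┄╬╬
··┄╬┄█──

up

████████
········
··░┄┄┄─·
··─░╬─╬·
··─█▲╬┄┄
··─░┄┄░░
··─█┄┄░░
··─┄╬┄╬╬

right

████████
········
·░┄┄┄─┄·
·─░╬─╬┄·
·─█╬▲┄┄·
·─░┄┄░░·
·─█┄┄░░·
·─┄╬┄╬╬·

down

········
·░┄┄┄─┄·
·─░╬─╬┄·
·─█╬╬┄┄·
·─░┄▲░░·
·─█┄┄░░·
·─┄╬┄╬╬·
·┄╬┄█──·

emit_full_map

░┄┄┄─┄
─░╬─╬┄
─█╬╬┄┄
─░┄▲░░
─█┄┄░░
─┄╬┄╬╬
┄╬┄█──

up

████████
········
·░┄┄┄─┄·
·─░╬─╬┄·
·─█╬▲┄┄·
·─░┄┄░░·
·─█┄┄░░·
·─┄╬┄╬╬·

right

████████
········
░┄┄┄─┄┄·
─░╬─╬┄┄·
─█╬╬▲┄█·
─░┄┄░░╬·
─█┄┄░░█·
─┄╬┄╬╬··

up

████████
████████
··┄┄╬░┄·
░┄┄┄─┄┄·
─░╬─▲┄┄·
─█╬╬┄┄█·
─░┄┄░░╬·
─█┄┄░░█·

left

████████
████████
··─┄┄╬░┄
·░┄┄┄─┄┄
·─░╬▲╬┄┄
·─█╬╬┄┄█
·─░┄┄░░╬
·─█┄┄░░█

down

████████
··─┄┄╬░┄
·░┄┄┄─┄┄
·─░╬─╬┄┄
·─█╬▲┄┄█
·─░┄┄░░╬
·─█┄┄░░█
·─┄╬┄╬╬·

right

████████
·─┄┄╬░┄·
░┄┄┄─┄┄·
─░╬─╬┄┄·
─█╬╬▲┄█·
─░┄┄░░╬·
─█┄┄░░█·
─┄╬┄╬╬··

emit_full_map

·─┄┄╬░┄
░┄┄┄─┄┄
─░╬─╬┄┄
─█╬╬▲┄█
─░┄┄░░╬
─█┄┄░░█
─┄╬┄╬╬·
┄╬┄█──·

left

████████
··─┄┄╬░┄
·░┄┄┄─┄┄
·─░╬─╬┄┄
·─█╬▲┄┄█
·─░┄┄░░╬
·─█┄┄░░█
·─┄╬┄╬╬·

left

████████
···─┄┄╬░
··░┄┄┄─┄
··─░╬─╬┄
··─█▲╬┄┄
··─░┄┄░░
··─█┄┄░░
··─┄╬┄╬╬


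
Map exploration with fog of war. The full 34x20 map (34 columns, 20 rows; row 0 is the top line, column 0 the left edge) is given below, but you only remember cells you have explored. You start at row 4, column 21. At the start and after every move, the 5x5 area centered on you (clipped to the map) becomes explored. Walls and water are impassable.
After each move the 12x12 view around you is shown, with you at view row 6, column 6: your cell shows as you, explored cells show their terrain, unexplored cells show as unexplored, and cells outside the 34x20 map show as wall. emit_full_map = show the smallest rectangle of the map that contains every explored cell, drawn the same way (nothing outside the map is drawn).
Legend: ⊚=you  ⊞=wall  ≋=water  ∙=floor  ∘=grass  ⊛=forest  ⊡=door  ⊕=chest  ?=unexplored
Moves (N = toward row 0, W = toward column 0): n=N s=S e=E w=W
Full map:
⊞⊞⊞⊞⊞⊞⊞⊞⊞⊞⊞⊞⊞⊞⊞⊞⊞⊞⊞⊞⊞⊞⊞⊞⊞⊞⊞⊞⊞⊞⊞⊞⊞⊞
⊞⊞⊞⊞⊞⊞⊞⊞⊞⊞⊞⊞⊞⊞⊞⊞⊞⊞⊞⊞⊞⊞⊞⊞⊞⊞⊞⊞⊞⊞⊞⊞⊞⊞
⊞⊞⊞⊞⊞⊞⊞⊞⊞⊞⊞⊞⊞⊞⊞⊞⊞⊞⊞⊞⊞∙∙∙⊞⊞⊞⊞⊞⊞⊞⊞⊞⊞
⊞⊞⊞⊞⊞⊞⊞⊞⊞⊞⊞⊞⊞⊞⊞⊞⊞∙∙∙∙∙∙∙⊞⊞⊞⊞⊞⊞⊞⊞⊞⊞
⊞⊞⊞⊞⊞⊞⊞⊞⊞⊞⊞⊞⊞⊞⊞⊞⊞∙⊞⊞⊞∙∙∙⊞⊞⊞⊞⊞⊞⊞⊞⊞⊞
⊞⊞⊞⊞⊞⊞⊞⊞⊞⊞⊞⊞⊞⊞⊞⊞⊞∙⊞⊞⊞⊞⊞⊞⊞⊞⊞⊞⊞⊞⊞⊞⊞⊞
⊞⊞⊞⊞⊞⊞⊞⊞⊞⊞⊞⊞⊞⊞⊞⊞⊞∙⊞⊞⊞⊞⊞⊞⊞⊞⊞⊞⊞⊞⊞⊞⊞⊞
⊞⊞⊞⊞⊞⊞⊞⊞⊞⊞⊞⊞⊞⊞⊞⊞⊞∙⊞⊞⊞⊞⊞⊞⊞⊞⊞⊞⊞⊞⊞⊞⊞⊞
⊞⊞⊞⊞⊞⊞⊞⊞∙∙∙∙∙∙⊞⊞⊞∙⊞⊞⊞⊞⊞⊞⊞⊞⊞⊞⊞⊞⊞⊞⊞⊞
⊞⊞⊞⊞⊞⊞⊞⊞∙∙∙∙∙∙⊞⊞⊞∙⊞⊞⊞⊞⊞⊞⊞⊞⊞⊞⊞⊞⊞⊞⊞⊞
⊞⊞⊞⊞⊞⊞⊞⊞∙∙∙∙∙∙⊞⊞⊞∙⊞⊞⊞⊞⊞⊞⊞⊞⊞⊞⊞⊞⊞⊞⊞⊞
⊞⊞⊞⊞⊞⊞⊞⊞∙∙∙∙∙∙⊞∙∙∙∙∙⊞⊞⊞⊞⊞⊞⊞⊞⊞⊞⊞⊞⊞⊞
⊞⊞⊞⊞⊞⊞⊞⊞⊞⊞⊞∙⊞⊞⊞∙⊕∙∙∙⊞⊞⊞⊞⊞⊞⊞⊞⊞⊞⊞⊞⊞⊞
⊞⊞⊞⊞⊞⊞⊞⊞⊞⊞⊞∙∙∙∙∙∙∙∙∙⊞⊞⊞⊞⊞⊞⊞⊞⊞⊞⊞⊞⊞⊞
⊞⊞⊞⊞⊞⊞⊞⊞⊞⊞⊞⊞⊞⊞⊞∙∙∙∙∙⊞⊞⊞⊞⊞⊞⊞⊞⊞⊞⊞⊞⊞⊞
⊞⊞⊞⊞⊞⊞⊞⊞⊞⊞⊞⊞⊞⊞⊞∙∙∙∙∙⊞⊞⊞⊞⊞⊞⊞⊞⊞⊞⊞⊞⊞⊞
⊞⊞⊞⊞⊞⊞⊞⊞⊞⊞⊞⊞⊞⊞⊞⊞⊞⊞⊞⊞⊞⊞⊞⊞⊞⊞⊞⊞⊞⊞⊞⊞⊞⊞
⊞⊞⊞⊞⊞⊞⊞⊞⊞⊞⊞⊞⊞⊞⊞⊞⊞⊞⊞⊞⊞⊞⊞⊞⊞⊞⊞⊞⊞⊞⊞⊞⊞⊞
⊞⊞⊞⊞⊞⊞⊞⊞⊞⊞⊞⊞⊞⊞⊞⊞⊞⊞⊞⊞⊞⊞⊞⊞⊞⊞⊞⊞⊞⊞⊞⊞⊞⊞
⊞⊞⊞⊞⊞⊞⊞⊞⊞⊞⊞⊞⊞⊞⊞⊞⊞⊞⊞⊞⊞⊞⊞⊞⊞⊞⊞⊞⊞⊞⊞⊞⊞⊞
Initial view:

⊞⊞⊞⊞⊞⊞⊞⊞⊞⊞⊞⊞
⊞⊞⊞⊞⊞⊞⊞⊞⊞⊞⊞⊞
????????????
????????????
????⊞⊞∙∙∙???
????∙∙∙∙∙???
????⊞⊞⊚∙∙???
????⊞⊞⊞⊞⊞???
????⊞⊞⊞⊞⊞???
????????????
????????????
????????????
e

⊞⊞⊞⊞⊞⊞⊞⊞⊞⊞⊞⊞
⊞⊞⊞⊞⊞⊞⊞⊞⊞⊞⊞⊞
????????????
????????????
???⊞⊞∙∙∙⊞???
???∙∙∙∙∙⊞???
???⊞⊞∙⊚∙⊞???
???⊞⊞⊞⊞⊞⊞???
???⊞⊞⊞⊞⊞⊞???
????????????
????????????
????????????

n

⊞⊞⊞⊞⊞⊞⊞⊞⊞⊞⊞⊞
⊞⊞⊞⊞⊞⊞⊞⊞⊞⊞⊞⊞
⊞⊞⊞⊞⊞⊞⊞⊞⊞⊞⊞⊞
????????????
????⊞⊞⊞⊞⊞???
???⊞⊞∙∙∙⊞???
???∙∙∙⊚∙⊞???
???⊞⊞∙∙∙⊞???
???⊞⊞⊞⊞⊞⊞???
???⊞⊞⊞⊞⊞⊞???
????????????
????????????

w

⊞⊞⊞⊞⊞⊞⊞⊞⊞⊞⊞⊞
⊞⊞⊞⊞⊞⊞⊞⊞⊞⊞⊞⊞
⊞⊞⊞⊞⊞⊞⊞⊞⊞⊞⊞⊞
????????????
????⊞⊞⊞⊞⊞⊞??
????⊞⊞∙∙∙⊞??
????∙∙⊚∙∙⊞??
????⊞⊞∙∙∙⊞??
????⊞⊞⊞⊞⊞⊞??
????⊞⊞⊞⊞⊞⊞??
????????????
????????????

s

⊞⊞⊞⊞⊞⊞⊞⊞⊞⊞⊞⊞
⊞⊞⊞⊞⊞⊞⊞⊞⊞⊞⊞⊞
????????????
????⊞⊞⊞⊞⊞⊞??
????⊞⊞∙∙∙⊞??
????∙∙∙∙∙⊞??
????⊞⊞⊚∙∙⊞??
????⊞⊞⊞⊞⊞⊞??
????⊞⊞⊞⊞⊞⊞??
????????????
????????????
????????????

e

⊞⊞⊞⊞⊞⊞⊞⊞⊞⊞⊞⊞
⊞⊞⊞⊞⊞⊞⊞⊞⊞⊞⊞⊞
????????????
???⊞⊞⊞⊞⊞⊞???
???⊞⊞∙∙∙⊞???
???∙∙∙∙∙⊞???
???⊞⊞∙⊚∙⊞???
???⊞⊞⊞⊞⊞⊞???
???⊞⊞⊞⊞⊞⊞???
????????????
????????????
????????????

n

⊞⊞⊞⊞⊞⊞⊞⊞⊞⊞⊞⊞
⊞⊞⊞⊞⊞⊞⊞⊞⊞⊞⊞⊞
⊞⊞⊞⊞⊞⊞⊞⊞⊞⊞⊞⊞
????????????
???⊞⊞⊞⊞⊞⊞???
???⊞⊞∙∙∙⊞???
???∙∙∙⊚∙⊞???
???⊞⊞∙∙∙⊞???
???⊞⊞⊞⊞⊞⊞???
???⊞⊞⊞⊞⊞⊞???
????????????
????????????

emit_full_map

⊞⊞⊞⊞⊞⊞
⊞⊞∙∙∙⊞
∙∙∙⊚∙⊞
⊞⊞∙∙∙⊞
⊞⊞⊞⊞⊞⊞
⊞⊞⊞⊞⊞⊞

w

⊞⊞⊞⊞⊞⊞⊞⊞⊞⊞⊞⊞
⊞⊞⊞⊞⊞⊞⊞⊞⊞⊞⊞⊞
⊞⊞⊞⊞⊞⊞⊞⊞⊞⊞⊞⊞
????????????
????⊞⊞⊞⊞⊞⊞??
????⊞⊞∙∙∙⊞??
????∙∙⊚∙∙⊞??
????⊞⊞∙∙∙⊞??
????⊞⊞⊞⊞⊞⊞??
????⊞⊞⊞⊞⊞⊞??
????????????
????????????

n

⊞⊞⊞⊞⊞⊞⊞⊞⊞⊞⊞⊞
⊞⊞⊞⊞⊞⊞⊞⊞⊞⊞⊞⊞
⊞⊞⊞⊞⊞⊞⊞⊞⊞⊞⊞⊞
⊞⊞⊞⊞⊞⊞⊞⊞⊞⊞⊞⊞
????⊞⊞⊞⊞⊞???
????⊞⊞⊞⊞⊞⊞??
????⊞⊞⊚∙∙⊞??
????∙∙∙∙∙⊞??
????⊞⊞∙∙∙⊞??
????⊞⊞⊞⊞⊞⊞??
????⊞⊞⊞⊞⊞⊞??
????????????

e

⊞⊞⊞⊞⊞⊞⊞⊞⊞⊞⊞⊞
⊞⊞⊞⊞⊞⊞⊞⊞⊞⊞⊞⊞
⊞⊞⊞⊞⊞⊞⊞⊞⊞⊞⊞⊞
⊞⊞⊞⊞⊞⊞⊞⊞⊞⊞⊞⊞
???⊞⊞⊞⊞⊞⊞???
???⊞⊞⊞⊞⊞⊞???
???⊞⊞∙⊚∙⊞???
???∙∙∙∙∙⊞???
???⊞⊞∙∙∙⊞???
???⊞⊞⊞⊞⊞⊞???
???⊞⊞⊞⊞⊞⊞???
????????????

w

⊞⊞⊞⊞⊞⊞⊞⊞⊞⊞⊞⊞
⊞⊞⊞⊞⊞⊞⊞⊞⊞⊞⊞⊞
⊞⊞⊞⊞⊞⊞⊞⊞⊞⊞⊞⊞
⊞⊞⊞⊞⊞⊞⊞⊞⊞⊞⊞⊞
????⊞⊞⊞⊞⊞⊞??
????⊞⊞⊞⊞⊞⊞??
????⊞⊞⊚∙∙⊞??
????∙∙∙∙∙⊞??
????⊞⊞∙∙∙⊞??
????⊞⊞⊞⊞⊞⊞??
????⊞⊞⊞⊞⊞⊞??
????????????

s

⊞⊞⊞⊞⊞⊞⊞⊞⊞⊞⊞⊞
⊞⊞⊞⊞⊞⊞⊞⊞⊞⊞⊞⊞
⊞⊞⊞⊞⊞⊞⊞⊞⊞⊞⊞⊞
????⊞⊞⊞⊞⊞⊞??
????⊞⊞⊞⊞⊞⊞??
????⊞⊞∙∙∙⊞??
????∙∙⊚∙∙⊞??
????⊞⊞∙∙∙⊞??
????⊞⊞⊞⊞⊞⊞??
????⊞⊞⊞⊞⊞⊞??
????????????
????????????

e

⊞⊞⊞⊞⊞⊞⊞⊞⊞⊞⊞⊞
⊞⊞⊞⊞⊞⊞⊞⊞⊞⊞⊞⊞
⊞⊞⊞⊞⊞⊞⊞⊞⊞⊞⊞⊞
???⊞⊞⊞⊞⊞⊞???
???⊞⊞⊞⊞⊞⊞???
???⊞⊞∙∙∙⊞???
???∙∙∙⊚∙⊞???
???⊞⊞∙∙∙⊞???
???⊞⊞⊞⊞⊞⊞???
???⊞⊞⊞⊞⊞⊞???
????????????
????????????

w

⊞⊞⊞⊞⊞⊞⊞⊞⊞⊞⊞⊞
⊞⊞⊞⊞⊞⊞⊞⊞⊞⊞⊞⊞
⊞⊞⊞⊞⊞⊞⊞⊞⊞⊞⊞⊞
????⊞⊞⊞⊞⊞⊞??
????⊞⊞⊞⊞⊞⊞??
????⊞⊞∙∙∙⊞??
????∙∙⊚∙∙⊞??
????⊞⊞∙∙∙⊞??
????⊞⊞⊞⊞⊞⊞??
????⊞⊞⊞⊞⊞⊞??
????????????
????????????

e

⊞⊞⊞⊞⊞⊞⊞⊞⊞⊞⊞⊞
⊞⊞⊞⊞⊞⊞⊞⊞⊞⊞⊞⊞
⊞⊞⊞⊞⊞⊞⊞⊞⊞⊞⊞⊞
???⊞⊞⊞⊞⊞⊞???
???⊞⊞⊞⊞⊞⊞???
???⊞⊞∙∙∙⊞???
???∙∙∙⊚∙⊞???
???⊞⊞∙∙∙⊞???
???⊞⊞⊞⊞⊞⊞???
???⊞⊞⊞⊞⊞⊞???
????????????
????????????

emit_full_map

⊞⊞⊞⊞⊞⊞
⊞⊞⊞⊞⊞⊞
⊞⊞∙∙∙⊞
∙∙∙⊚∙⊞
⊞⊞∙∙∙⊞
⊞⊞⊞⊞⊞⊞
⊞⊞⊞⊞⊞⊞

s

⊞⊞⊞⊞⊞⊞⊞⊞⊞⊞⊞⊞
⊞⊞⊞⊞⊞⊞⊞⊞⊞⊞⊞⊞
???⊞⊞⊞⊞⊞⊞???
???⊞⊞⊞⊞⊞⊞???
???⊞⊞∙∙∙⊞???
???∙∙∙∙∙⊞???
???⊞⊞∙⊚∙⊞???
???⊞⊞⊞⊞⊞⊞???
???⊞⊞⊞⊞⊞⊞???
????????????
????????????
????????????

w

⊞⊞⊞⊞⊞⊞⊞⊞⊞⊞⊞⊞
⊞⊞⊞⊞⊞⊞⊞⊞⊞⊞⊞⊞
????⊞⊞⊞⊞⊞⊞??
????⊞⊞⊞⊞⊞⊞??
????⊞⊞∙∙∙⊞??
????∙∙∙∙∙⊞??
????⊞⊞⊚∙∙⊞??
????⊞⊞⊞⊞⊞⊞??
????⊞⊞⊞⊞⊞⊞??
????????????
????????????
????????????

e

⊞⊞⊞⊞⊞⊞⊞⊞⊞⊞⊞⊞
⊞⊞⊞⊞⊞⊞⊞⊞⊞⊞⊞⊞
???⊞⊞⊞⊞⊞⊞???
???⊞⊞⊞⊞⊞⊞???
???⊞⊞∙∙∙⊞???
???∙∙∙∙∙⊞???
???⊞⊞∙⊚∙⊞???
???⊞⊞⊞⊞⊞⊞???
???⊞⊞⊞⊞⊞⊞???
????????????
????????????
????????????


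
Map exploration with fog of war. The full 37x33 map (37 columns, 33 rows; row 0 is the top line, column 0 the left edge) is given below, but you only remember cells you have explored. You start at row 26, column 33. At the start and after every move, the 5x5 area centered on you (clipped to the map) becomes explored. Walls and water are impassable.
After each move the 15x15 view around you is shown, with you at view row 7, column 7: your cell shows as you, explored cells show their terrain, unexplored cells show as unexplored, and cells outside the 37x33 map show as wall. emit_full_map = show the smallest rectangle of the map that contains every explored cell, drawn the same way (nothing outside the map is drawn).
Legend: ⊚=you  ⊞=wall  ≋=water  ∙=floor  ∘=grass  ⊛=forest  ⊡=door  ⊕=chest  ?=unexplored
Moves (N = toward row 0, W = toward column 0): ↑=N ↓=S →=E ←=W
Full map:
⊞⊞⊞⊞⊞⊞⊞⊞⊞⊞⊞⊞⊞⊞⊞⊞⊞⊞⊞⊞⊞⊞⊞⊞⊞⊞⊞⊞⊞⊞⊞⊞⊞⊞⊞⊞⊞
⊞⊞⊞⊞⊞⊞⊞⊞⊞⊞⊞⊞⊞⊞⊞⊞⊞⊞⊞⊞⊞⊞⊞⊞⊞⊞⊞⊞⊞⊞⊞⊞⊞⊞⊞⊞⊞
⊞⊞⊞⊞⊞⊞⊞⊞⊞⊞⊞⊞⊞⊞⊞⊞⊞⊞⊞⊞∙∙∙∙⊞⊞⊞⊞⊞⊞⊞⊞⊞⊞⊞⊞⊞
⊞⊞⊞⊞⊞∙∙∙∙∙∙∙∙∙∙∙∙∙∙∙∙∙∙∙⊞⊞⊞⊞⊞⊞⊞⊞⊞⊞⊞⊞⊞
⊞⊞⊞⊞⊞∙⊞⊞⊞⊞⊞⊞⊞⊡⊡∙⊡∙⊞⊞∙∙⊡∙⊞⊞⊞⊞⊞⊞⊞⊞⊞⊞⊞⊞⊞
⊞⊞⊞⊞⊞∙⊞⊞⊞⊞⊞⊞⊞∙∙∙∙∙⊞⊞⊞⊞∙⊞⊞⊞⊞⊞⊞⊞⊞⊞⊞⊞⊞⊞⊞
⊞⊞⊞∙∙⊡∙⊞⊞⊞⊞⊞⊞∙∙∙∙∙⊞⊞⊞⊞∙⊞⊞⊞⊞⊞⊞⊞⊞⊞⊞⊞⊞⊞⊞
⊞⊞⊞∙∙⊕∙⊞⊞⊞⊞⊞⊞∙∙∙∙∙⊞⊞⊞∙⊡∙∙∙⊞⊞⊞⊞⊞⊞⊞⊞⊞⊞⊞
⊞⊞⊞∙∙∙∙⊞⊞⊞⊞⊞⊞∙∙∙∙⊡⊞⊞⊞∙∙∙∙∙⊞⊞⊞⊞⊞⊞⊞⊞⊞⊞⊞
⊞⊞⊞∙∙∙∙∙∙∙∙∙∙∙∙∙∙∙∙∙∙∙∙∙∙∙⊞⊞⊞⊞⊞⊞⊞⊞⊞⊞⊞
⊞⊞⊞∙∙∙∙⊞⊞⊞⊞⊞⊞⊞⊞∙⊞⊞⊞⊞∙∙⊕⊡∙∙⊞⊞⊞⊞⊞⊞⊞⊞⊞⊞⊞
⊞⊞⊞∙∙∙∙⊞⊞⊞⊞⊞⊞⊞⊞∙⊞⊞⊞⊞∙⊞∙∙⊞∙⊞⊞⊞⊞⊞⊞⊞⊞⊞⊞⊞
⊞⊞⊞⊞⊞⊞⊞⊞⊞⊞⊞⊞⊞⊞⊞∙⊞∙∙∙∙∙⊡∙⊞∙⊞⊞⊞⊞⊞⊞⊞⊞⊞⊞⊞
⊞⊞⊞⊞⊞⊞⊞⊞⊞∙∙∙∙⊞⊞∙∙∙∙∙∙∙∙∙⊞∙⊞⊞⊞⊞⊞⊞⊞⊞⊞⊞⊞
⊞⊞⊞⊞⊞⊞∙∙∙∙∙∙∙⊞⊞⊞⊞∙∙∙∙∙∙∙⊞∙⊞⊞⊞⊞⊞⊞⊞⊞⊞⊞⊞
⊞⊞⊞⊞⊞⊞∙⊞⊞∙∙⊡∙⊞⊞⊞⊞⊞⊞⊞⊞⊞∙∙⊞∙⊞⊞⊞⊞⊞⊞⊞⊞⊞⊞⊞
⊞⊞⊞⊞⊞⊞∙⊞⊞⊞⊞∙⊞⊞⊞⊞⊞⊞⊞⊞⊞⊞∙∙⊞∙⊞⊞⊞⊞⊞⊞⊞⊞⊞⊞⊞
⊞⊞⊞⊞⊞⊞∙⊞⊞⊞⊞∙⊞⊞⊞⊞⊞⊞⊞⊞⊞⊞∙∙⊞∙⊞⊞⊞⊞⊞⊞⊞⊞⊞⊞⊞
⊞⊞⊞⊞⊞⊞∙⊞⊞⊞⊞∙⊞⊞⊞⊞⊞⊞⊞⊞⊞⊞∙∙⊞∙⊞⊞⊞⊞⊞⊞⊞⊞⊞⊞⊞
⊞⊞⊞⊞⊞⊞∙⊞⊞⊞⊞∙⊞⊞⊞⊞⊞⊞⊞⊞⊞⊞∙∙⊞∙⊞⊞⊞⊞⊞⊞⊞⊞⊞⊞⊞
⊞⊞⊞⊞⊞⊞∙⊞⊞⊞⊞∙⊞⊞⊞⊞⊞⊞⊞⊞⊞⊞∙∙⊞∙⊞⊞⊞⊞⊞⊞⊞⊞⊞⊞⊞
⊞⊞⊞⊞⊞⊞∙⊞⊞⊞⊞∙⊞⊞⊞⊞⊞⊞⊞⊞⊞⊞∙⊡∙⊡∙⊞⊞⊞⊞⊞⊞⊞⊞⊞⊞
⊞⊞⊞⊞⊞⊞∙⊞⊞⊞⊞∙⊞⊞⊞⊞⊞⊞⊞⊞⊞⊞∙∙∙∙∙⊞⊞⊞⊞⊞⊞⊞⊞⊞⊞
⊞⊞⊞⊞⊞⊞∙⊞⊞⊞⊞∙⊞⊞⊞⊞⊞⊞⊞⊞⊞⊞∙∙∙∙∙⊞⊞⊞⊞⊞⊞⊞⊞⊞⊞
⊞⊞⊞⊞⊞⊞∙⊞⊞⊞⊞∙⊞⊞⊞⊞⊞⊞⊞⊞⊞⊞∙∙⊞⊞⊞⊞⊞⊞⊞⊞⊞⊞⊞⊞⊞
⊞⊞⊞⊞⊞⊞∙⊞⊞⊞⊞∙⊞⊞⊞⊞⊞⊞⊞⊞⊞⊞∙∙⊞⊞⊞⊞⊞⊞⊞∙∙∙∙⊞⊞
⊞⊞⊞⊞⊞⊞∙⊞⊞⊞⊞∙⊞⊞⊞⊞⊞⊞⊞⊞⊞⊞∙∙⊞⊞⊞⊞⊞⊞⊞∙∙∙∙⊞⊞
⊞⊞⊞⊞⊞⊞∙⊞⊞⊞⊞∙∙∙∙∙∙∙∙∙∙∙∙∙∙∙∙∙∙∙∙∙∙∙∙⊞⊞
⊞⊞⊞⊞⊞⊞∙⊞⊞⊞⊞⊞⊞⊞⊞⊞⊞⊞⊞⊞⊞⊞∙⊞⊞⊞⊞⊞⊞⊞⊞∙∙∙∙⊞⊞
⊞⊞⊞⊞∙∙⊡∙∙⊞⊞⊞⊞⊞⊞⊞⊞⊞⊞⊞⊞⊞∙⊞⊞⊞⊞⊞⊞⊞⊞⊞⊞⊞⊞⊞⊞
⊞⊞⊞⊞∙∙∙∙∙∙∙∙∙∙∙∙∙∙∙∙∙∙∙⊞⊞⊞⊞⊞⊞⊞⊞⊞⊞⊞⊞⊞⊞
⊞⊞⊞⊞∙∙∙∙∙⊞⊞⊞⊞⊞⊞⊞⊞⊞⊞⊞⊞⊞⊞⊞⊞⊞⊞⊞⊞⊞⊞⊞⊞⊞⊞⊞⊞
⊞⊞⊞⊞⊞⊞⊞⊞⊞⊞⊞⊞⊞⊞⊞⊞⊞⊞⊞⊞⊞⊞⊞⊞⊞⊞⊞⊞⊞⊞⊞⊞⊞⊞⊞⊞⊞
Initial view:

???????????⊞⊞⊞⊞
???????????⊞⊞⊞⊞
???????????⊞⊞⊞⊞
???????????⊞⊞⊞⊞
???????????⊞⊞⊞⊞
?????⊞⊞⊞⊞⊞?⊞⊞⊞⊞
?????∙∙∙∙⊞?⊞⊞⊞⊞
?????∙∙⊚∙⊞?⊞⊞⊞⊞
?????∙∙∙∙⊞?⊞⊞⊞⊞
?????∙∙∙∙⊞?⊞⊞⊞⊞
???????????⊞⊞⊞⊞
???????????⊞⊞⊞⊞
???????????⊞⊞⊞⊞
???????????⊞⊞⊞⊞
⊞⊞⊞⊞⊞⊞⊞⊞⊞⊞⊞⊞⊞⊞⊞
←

????????????⊞⊞⊞
????????????⊞⊞⊞
????????????⊞⊞⊞
????????????⊞⊞⊞
????????????⊞⊞⊞
?????⊞⊞⊞⊞⊞⊞?⊞⊞⊞
?????⊞∙∙∙∙⊞?⊞⊞⊞
?????⊞∙⊚∙∙⊞?⊞⊞⊞
?????∙∙∙∙∙⊞?⊞⊞⊞
?????⊞∙∙∙∙⊞?⊞⊞⊞
????????????⊞⊞⊞
????????????⊞⊞⊞
????????????⊞⊞⊞
????????????⊞⊞⊞
⊞⊞⊞⊞⊞⊞⊞⊞⊞⊞⊞⊞⊞⊞⊞

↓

????????????⊞⊞⊞
????????????⊞⊞⊞
????????????⊞⊞⊞
????????????⊞⊞⊞
?????⊞⊞⊞⊞⊞⊞?⊞⊞⊞
?????⊞∙∙∙∙⊞?⊞⊞⊞
?????⊞∙∙∙∙⊞?⊞⊞⊞
?????∙∙⊚∙∙⊞?⊞⊞⊞
?????⊞∙∙∙∙⊞?⊞⊞⊞
?????⊞⊞⊞⊞⊞??⊞⊞⊞
????????????⊞⊞⊞
????????????⊞⊞⊞
????????????⊞⊞⊞
⊞⊞⊞⊞⊞⊞⊞⊞⊞⊞⊞⊞⊞⊞⊞
⊞⊞⊞⊞⊞⊞⊞⊞⊞⊞⊞⊞⊞⊞⊞

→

???????????⊞⊞⊞⊞
???????????⊞⊞⊞⊞
???????????⊞⊞⊞⊞
???????????⊞⊞⊞⊞
????⊞⊞⊞⊞⊞⊞?⊞⊞⊞⊞
????⊞∙∙∙∙⊞?⊞⊞⊞⊞
????⊞∙∙∙∙⊞?⊞⊞⊞⊞
????∙∙∙⊚∙⊞?⊞⊞⊞⊞
????⊞∙∙∙∙⊞?⊞⊞⊞⊞
????⊞⊞⊞⊞⊞⊞?⊞⊞⊞⊞
???????????⊞⊞⊞⊞
???????????⊞⊞⊞⊞
???????????⊞⊞⊞⊞
⊞⊞⊞⊞⊞⊞⊞⊞⊞⊞⊞⊞⊞⊞⊞
⊞⊞⊞⊞⊞⊞⊞⊞⊞⊞⊞⊞⊞⊞⊞

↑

???????????⊞⊞⊞⊞
???????????⊞⊞⊞⊞
???????????⊞⊞⊞⊞
???????????⊞⊞⊞⊞
???????????⊞⊞⊞⊞
????⊞⊞⊞⊞⊞⊞?⊞⊞⊞⊞
????⊞∙∙∙∙⊞?⊞⊞⊞⊞
????⊞∙∙⊚∙⊞?⊞⊞⊞⊞
????∙∙∙∙∙⊞?⊞⊞⊞⊞
????⊞∙∙∙∙⊞?⊞⊞⊞⊞
????⊞⊞⊞⊞⊞⊞?⊞⊞⊞⊞
???????????⊞⊞⊞⊞
???????????⊞⊞⊞⊞
???????????⊞⊞⊞⊞
⊞⊞⊞⊞⊞⊞⊞⊞⊞⊞⊞⊞⊞⊞⊞

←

????????????⊞⊞⊞
????????????⊞⊞⊞
????????????⊞⊞⊞
????????????⊞⊞⊞
????????????⊞⊞⊞
?????⊞⊞⊞⊞⊞⊞?⊞⊞⊞
?????⊞∙∙∙∙⊞?⊞⊞⊞
?????⊞∙⊚∙∙⊞?⊞⊞⊞
?????∙∙∙∙∙⊞?⊞⊞⊞
?????⊞∙∙∙∙⊞?⊞⊞⊞
?????⊞⊞⊞⊞⊞⊞?⊞⊞⊞
????????????⊞⊞⊞
????????????⊞⊞⊞
????????????⊞⊞⊞
⊞⊞⊞⊞⊞⊞⊞⊞⊞⊞⊞⊞⊞⊞⊞

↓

????????????⊞⊞⊞
????????????⊞⊞⊞
????????????⊞⊞⊞
????????????⊞⊞⊞
?????⊞⊞⊞⊞⊞⊞?⊞⊞⊞
?????⊞∙∙∙∙⊞?⊞⊞⊞
?????⊞∙∙∙∙⊞?⊞⊞⊞
?????∙∙⊚∙∙⊞?⊞⊞⊞
?????⊞∙∙∙∙⊞?⊞⊞⊞
?????⊞⊞⊞⊞⊞⊞?⊞⊞⊞
????????????⊞⊞⊞
????????????⊞⊞⊞
????????????⊞⊞⊞
⊞⊞⊞⊞⊞⊞⊞⊞⊞⊞⊞⊞⊞⊞⊞
⊞⊞⊞⊞⊞⊞⊞⊞⊞⊞⊞⊞⊞⊞⊞

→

???????????⊞⊞⊞⊞
???????????⊞⊞⊞⊞
???????????⊞⊞⊞⊞
???????????⊞⊞⊞⊞
????⊞⊞⊞⊞⊞⊞?⊞⊞⊞⊞
????⊞∙∙∙∙⊞?⊞⊞⊞⊞
????⊞∙∙∙∙⊞?⊞⊞⊞⊞
????∙∙∙⊚∙⊞?⊞⊞⊞⊞
????⊞∙∙∙∙⊞?⊞⊞⊞⊞
????⊞⊞⊞⊞⊞⊞?⊞⊞⊞⊞
???????????⊞⊞⊞⊞
???????????⊞⊞⊞⊞
???????????⊞⊞⊞⊞
⊞⊞⊞⊞⊞⊞⊞⊞⊞⊞⊞⊞⊞⊞⊞
⊞⊞⊞⊞⊞⊞⊞⊞⊞⊞⊞⊞⊞⊞⊞

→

??????????⊞⊞⊞⊞⊞
??????????⊞⊞⊞⊞⊞
??????????⊞⊞⊞⊞⊞
??????????⊞⊞⊞⊞⊞
???⊞⊞⊞⊞⊞⊞?⊞⊞⊞⊞⊞
???⊞∙∙∙∙⊞⊞⊞⊞⊞⊞⊞
???⊞∙∙∙∙⊞⊞⊞⊞⊞⊞⊞
???∙∙∙∙⊚⊞⊞⊞⊞⊞⊞⊞
???⊞∙∙∙∙⊞⊞⊞⊞⊞⊞⊞
???⊞⊞⊞⊞⊞⊞⊞⊞⊞⊞⊞⊞
??????????⊞⊞⊞⊞⊞
??????????⊞⊞⊞⊞⊞
??????????⊞⊞⊞⊞⊞
⊞⊞⊞⊞⊞⊞⊞⊞⊞⊞⊞⊞⊞⊞⊞
⊞⊞⊞⊞⊞⊞⊞⊞⊞⊞⊞⊞⊞⊞⊞

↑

??????????⊞⊞⊞⊞⊞
??????????⊞⊞⊞⊞⊞
??????????⊞⊞⊞⊞⊞
??????????⊞⊞⊞⊞⊞
??????????⊞⊞⊞⊞⊞
???⊞⊞⊞⊞⊞⊞⊞⊞⊞⊞⊞⊞
???⊞∙∙∙∙⊞⊞⊞⊞⊞⊞⊞
???⊞∙∙∙⊚⊞⊞⊞⊞⊞⊞⊞
???∙∙∙∙∙⊞⊞⊞⊞⊞⊞⊞
???⊞∙∙∙∙⊞⊞⊞⊞⊞⊞⊞
???⊞⊞⊞⊞⊞⊞⊞⊞⊞⊞⊞⊞
??????????⊞⊞⊞⊞⊞
??????????⊞⊞⊞⊞⊞
??????????⊞⊞⊞⊞⊞
⊞⊞⊞⊞⊞⊞⊞⊞⊞⊞⊞⊞⊞⊞⊞

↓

??????????⊞⊞⊞⊞⊞
??????????⊞⊞⊞⊞⊞
??????????⊞⊞⊞⊞⊞
??????????⊞⊞⊞⊞⊞
???⊞⊞⊞⊞⊞⊞⊞⊞⊞⊞⊞⊞
???⊞∙∙∙∙⊞⊞⊞⊞⊞⊞⊞
???⊞∙∙∙∙⊞⊞⊞⊞⊞⊞⊞
???∙∙∙∙⊚⊞⊞⊞⊞⊞⊞⊞
???⊞∙∙∙∙⊞⊞⊞⊞⊞⊞⊞
???⊞⊞⊞⊞⊞⊞⊞⊞⊞⊞⊞⊞
??????????⊞⊞⊞⊞⊞
??????????⊞⊞⊞⊞⊞
??????????⊞⊞⊞⊞⊞
⊞⊞⊞⊞⊞⊞⊞⊞⊞⊞⊞⊞⊞⊞⊞
⊞⊞⊞⊞⊞⊞⊞⊞⊞⊞⊞⊞⊞⊞⊞

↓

??????????⊞⊞⊞⊞⊞
??????????⊞⊞⊞⊞⊞
??????????⊞⊞⊞⊞⊞
???⊞⊞⊞⊞⊞⊞⊞⊞⊞⊞⊞⊞
???⊞∙∙∙∙⊞⊞⊞⊞⊞⊞⊞
???⊞∙∙∙∙⊞⊞⊞⊞⊞⊞⊞
???∙∙∙∙∙⊞⊞⊞⊞⊞⊞⊞
???⊞∙∙∙⊚⊞⊞⊞⊞⊞⊞⊞
???⊞⊞⊞⊞⊞⊞⊞⊞⊞⊞⊞⊞
?????⊞⊞⊞⊞⊞⊞⊞⊞⊞⊞
??????????⊞⊞⊞⊞⊞
??????????⊞⊞⊞⊞⊞
⊞⊞⊞⊞⊞⊞⊞⊞⊞⊞⊞⊞⊞⊞⊞
⊞⊞⊞⊞⊞⊞⊞⊞⊞⊞⊞⊞⊞⊞⊞
⊞⊞⊞⊞⊞⊞⊞⊞⊞⊞⊞⊞⊞⊞⊞

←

???????????⊞⊞⊞⊞
???????????⊞⊞⊞⊞
???????????⊞⊞⊞⊞
????⊞⊞⊞⊞⊞⊞⊞⊞⊞⊞⊞
????⊞∙∙∙∙⊞⊞⊞⊞⊞⊞
????⊞∙∙∙∙⊞⊞⊞⊞⊞⊞
????∙∙∙∙∙⊞⊞⊞⊞⊞⊞
????⊞∙∙⊚∙⊞⊞⊞⊞⊞⊞
????⊞⊞⊞⊞⊞⊞⊞⊞⊞⊞⊞
?????⊞⊞⊞⊞⊞⊞⊞⊞⊞⊞
???????????⊞⊞⊞⊞
???????????⊞⊞⊞⊞
⊞⊞⊞⊞⊞⊞⊞⊞⊞⊞⊞⊞⊞⊞⊞
⊞⊞⊞⊞⊞⊞⊞⊞⊞⊞⊞⊞⊞⊞⊞
⊞⊞⊞⊞⊞⊞⊞⊞⊞⊞⊞⊞⊞⊞⊞

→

??????????⊞⊞⊞⊞⊞
??????????⊞⊞⊞⊞⊞
??????????⊞⊞⊞⊞⊞
???⊞⊞⊞⊞⊞⊞⊞⊞⊞⊞⊞⊞
???⊞∙∙∙∙⊞⊞⊞⊞⊞⊞⊞
???⊞∙∙∙∙⊞⊞⊞⊞⊞⊞⊞
???∙∙∙∙∙⊞⊞⊞⊞⊞⊞⊞
???⊞∙∙∙⊚⊞⊞⊞⊞⊞⊞⊞
???⊞⊞⊞⊞⊞⊞⊞⊞⊞⊞⊞⊞
????⊞⊞⊞⊞⊞⊞⊞⊞⊞⊞⊞
??????????⊞⊞⊞⊞⊞
??????????⊞⊞⊞⊞⊞
⊞⊞⊞⊞⊞⊞⊞⊞⊞⊞⊞⊞⊞⊞⊞
⊞⊞⊞⊞⊞⊞⊞⊞⊞⊞⊞⊞⊞⊞⊞
⊞⊞⊞⊞⊞⊞⊞⊞⊞⊞⊞⊞⊞⊞⊞

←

???????????⊞⊞⊞⊞
???????????⊞⊞⊞⊞
???????????⊞⊞⊞⊞
????⊞⊞⊞⊞⊞⊞⊞⊞⊞⊞⊞
????⊞∙∙∙∙⊞⊞⊞⊞⊞⊞
????⊞∙∙∙∙⊞⊞⊞⊞⊞⊞
????∙∙∙∙∙⊞⊞⊞⊞⊞⊞
????⊞∙∙⊚∙⊞⊞⊞⊞⊞⊞
????⊞⊞⊞⊞⊞⊞⊞⊞⊞⊞⊞
?????⊞⊞⊞⊞⊞⊞⊞⊞⊞⊞
???????????⊞⊞⊞⊞
???????????⊞⊞⊞⊞
⊞⊞⊞⊞⊞⊞⊞⊞⊞⊞⊞⊞⊞⊞⊞
⊞⊞⊞⊞⊞⊞⊞⊞⊞⊞⊞⊞⊞⊞⊞
⊞⊞⊞⊞⊞⊞⊞⊞⊞⊞⊞⊞⊞⊞⊞

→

??????????⊞⊞⊞⊞⊞
??????????⊞⊞⊞⊞⊞
??????????⊞⊞⊞⊞⊞
???⊞⊞⊞⊞⊞⊞⊞⊞⊞⊞⊞⊞
???⊞∙∙∙∙⊞⊞⊞⊞⊞⊞⊞
???⊞∙∙∙∙⊞⊞⊞⊞⊞⊞⊞
???∙∙∙∙∙⊞⊞⊞⊞⊞⊞⊞
???⊞∙∙∙⊚⊞⊞⊞⊞⊞⊞⊞
???⊞⊞⊞⊞⊞⊞⊞⊞⊞⊞⊞⊞
????⊞⊞⊞⊞⊞⊞⊞⊞⊞⊞⊞
??????????⊞⊞⊞⊞⊞
??????????⊞⊞⊞⊞⊞
⊞⊞⊞⊞⊞⊞⊞⊞⊞⊞⊞⊞⊞⊞⊞
⊞⊞⊞⊞⊞⊞⊞⊞⊞⊞⊞⊞⊞⊞⊞
⊞⊞⊞⊞⊞⊞⊞⊞⊞⊞⊞⊞⊞⊞⊞

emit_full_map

⊞⊞⊞⊞⊞⊞⊞
⊞∙∙∙∙⊞⊞
⊞∙∙∙∙⊞⊞
∙∙∙∙∙⊞⊞
⊞∙∙∙⊚⊞⊞
⊞⊞⊞⊞⊞⊞⊞
?⊞⊞⊞⊞⊞⊞
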